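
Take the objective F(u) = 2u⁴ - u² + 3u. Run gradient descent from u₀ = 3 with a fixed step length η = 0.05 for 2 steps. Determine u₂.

F′(u) = 8u³ - 2u + 3
Step 1: F′(3) = 213; u₁ = 3 − 0.05·213 = -7.65
Step 2: F′(-7.65) = -3563.277; u₂ = -7.65 − 0.05·(-3563.277) = 170.51385

170.51385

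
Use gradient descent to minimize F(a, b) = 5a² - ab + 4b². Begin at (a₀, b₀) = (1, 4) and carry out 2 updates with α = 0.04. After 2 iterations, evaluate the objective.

∇F = (10a - b, -a + 8b)
Step 1: at (1, 4), ∇F = (6, 31) → (1, 4) − 0.04·(6, 31) = (0.76, 2.76)
Step 2: at (0.76, 2.76), ∇F = (4.84, 21.32) → (0.76, 2.76) − 0.04·(4.84, 21.32) = (0.5664, 1.9072)
F(0.5664, 1.9072) = 15.07345408

15.07345408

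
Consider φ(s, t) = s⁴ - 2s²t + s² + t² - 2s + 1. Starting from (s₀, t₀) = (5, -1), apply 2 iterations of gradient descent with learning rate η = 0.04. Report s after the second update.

∇φ = (4s³ - 4st + 2s - 2, -2s² + 2t)
(s₁, t₁) = (5, -1) − 0.04·(528, -52) = (-16.12, 1.08)
(s₂, t₂) = (-16.12, 1.08) − 0.04·(-16720.013312, -517.5488) = (652.68053248, 21.781952)
s = 652.68053248

652.68053248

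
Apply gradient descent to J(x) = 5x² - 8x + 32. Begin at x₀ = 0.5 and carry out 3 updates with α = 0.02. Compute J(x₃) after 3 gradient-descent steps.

J′(x) = 10x - 8
Step 1: J′(0.5) = -3; x₁ = 0.5 − 0.02·(-3) = 0.56
Step 2: J′(0.56) = -2.4; x₂ = 0.56 − 0.02·(-2.4) = 0.608
Step 3: J′(0.608) = -1.92; x₃ = 0.608 − 0.02·(-1.92) = 0.6464
J(0.6464) = 28.9179648

28.9179648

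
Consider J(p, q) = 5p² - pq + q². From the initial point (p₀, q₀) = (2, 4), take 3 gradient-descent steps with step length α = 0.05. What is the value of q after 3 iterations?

∇J = (10p - q, -p + 2q)
Step 1: at (2, 4), ∇J = (16, 6) → (2, 4) − 0.05·(16, 6) = (1.2, 3.7)
Step 2: at (1.2, 3.7), ∇J = (8.3, 6.2) → (1.2, 3.7) − 0.05·(8.3, 6.2) = (0.785, 3.39)
Step 3: at (0.785, 3.39), ∇J = (4.46, 5.995) → (0.785, 3.39) − 0.05·(4.46, 5.995) = (0.562, 3.09025)
q = 3.09025

3.09025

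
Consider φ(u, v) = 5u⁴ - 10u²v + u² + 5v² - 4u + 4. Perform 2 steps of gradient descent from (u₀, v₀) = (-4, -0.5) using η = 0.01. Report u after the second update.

-150.5943136

∇φ = (20u³ - 20uv + 2u - 4, -10u² + 10v)
Step 1: at (-4, -0.5), ∇φ = (-1332, -165) → (-4, -0.5) − 0.01·(-1332, -165) = (9.32, 1.15)
Step 2: at (9.32, 1.15), ∇φ = (15991.43136, -857.124) → (9.32, 1.15) − 0.01·(15991.43136, -857.124) = (-150.5943136, 9.72124)
u = -150.5943136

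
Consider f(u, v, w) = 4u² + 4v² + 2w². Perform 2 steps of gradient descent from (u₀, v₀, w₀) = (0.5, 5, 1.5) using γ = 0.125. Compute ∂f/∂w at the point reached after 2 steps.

∇f = (8u, 8v, 4w)
(u₁, v₁, w₁) = (0.5, 5, 1.5) − 0.125·(4, 40, 6) = (0, 0, 0.75)
(u₂, v₂, w₂) = (0, 0, 0.75) − 0.125·(0, 0, 3) = (0, 0, 0.375)
∂f/∂w at (0, 0, 0.375) = 1.5

1.5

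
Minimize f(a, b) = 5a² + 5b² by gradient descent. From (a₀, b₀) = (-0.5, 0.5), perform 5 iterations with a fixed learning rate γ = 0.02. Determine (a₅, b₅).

(-0.16384, 0.16384)

∇f = (10a, 10b)
Step 1: at (-0.5, 0.5), ∇f = (-5, 5) → (-0.5, 0.5) − 0.02·(-5, 5) = (-0.4, 0.4)
Step 2: at (-0.4, 0.4), ∇f = (-4, 4) → (-0.4, 0.4) − 0.02·(-4, 4) = (-0.32, 0.32)
Step 3: at (-0.32, 0.32), ∇f = (-3.2, 3.2) → (-0.32, 0.32) − 0.02·(-3.2, 3.2) = (-0.256, 0.256)
Step 4: at (-0.256, 0.256), ∇f = (-2.56, 2.56) → (-0.256, 0.256) − 0.02·(-2.56, 2.56) = (-0.2048, 0.2048)
Step 5: at (-0.2048, 0.2048), ∇f = (-2.048, 2.048) → (-0.2048, 0.2048) − 0.02·(-2.048, 2.048) = (-0.16384, 0.16384)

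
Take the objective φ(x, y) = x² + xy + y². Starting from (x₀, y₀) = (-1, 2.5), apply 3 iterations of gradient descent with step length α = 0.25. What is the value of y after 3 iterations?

0.75

∇φ = (2x + y, x + 2y)
Step 1: at (-1, 2.5), ∇φ = (0.5, 4) → (-1, 2.5) − 0.25·(0.5, 4) = (-1.125, 1.5)
Step 2: at (-1.125, 1.5), ∇φ = (-0.75, 1.875) → (-1.125, 1.5) − 0.25·(-0.75, 1.875) = (-0.9375, 1.03125)
Step 3: at (-0.9375, 1.03125), ∇φ = (-0.84375, 1.125) → (-0.9375, 1.03125) − 0.25·(-0.84375, 1.125) = (-0.7265625, 0.75)
y = 0.75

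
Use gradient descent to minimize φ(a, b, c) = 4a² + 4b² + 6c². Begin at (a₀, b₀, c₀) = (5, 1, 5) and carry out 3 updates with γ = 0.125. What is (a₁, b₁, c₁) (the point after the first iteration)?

(0, 0, -2.5)

∇φ = (8a, 8b, 12c)
Step 1: at (5, 1, 5), ∇φ = (40, 8, 60) → (5, 1, 5) − 0.125·(40, 8, 60) = (0, 0, -2.5)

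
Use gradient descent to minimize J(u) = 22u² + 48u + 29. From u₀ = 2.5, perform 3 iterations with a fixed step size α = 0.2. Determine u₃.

-1705.164

J′(u) = 44u + 48
Step 1: J′(2.5) = 158; u₁ = 2.5 − 0.2·158 = -29.1
Step 2: J′(-29.1) = -1232.4; u₂ = -29.1 − 0.2·(-1232.4) = 217.38
Step 3: J′(217.38) = 9612.72; u₃ = 217.38 − 0.2·9612.72 = -1705.164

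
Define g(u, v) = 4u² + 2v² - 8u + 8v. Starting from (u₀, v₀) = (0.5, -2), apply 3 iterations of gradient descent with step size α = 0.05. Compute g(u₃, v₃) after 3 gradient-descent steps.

∇g = (8u - 8, 4v + 8)
Step 1: at (0.5, -2), ∇g = (-4, 0) → (0.5, -2) − 0.05·(-4, 0) = (0.7, -2)
Step 2: at (0.7, -2), ∇g = (-2.4, 0) → (0.7, -2) − 0.05·(-2.4, 0) = (0.82, -2)
Step 3: at (0.82, -2), ∇g = (-1.44, 0) → (0.82, -2) − 0.05·(-1.44, 0) = (0.892, -2)
g(0.892, -2) = -11.953344

-11.953344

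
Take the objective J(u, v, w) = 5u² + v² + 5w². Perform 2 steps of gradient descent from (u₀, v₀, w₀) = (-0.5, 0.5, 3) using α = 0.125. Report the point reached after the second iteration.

∇J = (10u, 2v, 10w)
Step 1: at (-0.5, 0.5, 3), ∇J = (-5, 1, 30) → (-0.5, 0.5, 3) − 0.125·(-5, 1, 30) = (0.125, 0.375, -0.75)
Step 2: at (0.125, 0.375, -0.75), ∇J = (1.25, 0.75, -7.5) → (0.125, 0.375, -0.75) − 0.125·(1.25, 0.75, -7.5) = (-0.03125, 0.28125, 0.1875)

(-0.03125, 0.28125, 0.1875)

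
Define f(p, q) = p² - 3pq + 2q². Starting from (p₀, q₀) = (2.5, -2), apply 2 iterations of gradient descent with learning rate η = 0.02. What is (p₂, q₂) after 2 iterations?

∇f = (2p - 3q, -3p + 4q)
(p₁, q₁) = (2.5, -2) − 0.02·(11, -15.5) = (2.28, -1.69)
(p₂, q₂) = (2.28, -1.69) − 0.02·(9.63, -13.6) = (2.0874, -1.418)

(2.0874, -1.418)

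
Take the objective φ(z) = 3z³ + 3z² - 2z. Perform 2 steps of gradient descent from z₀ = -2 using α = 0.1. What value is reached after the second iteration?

-17.356

φ′(z) = 9z² + 6z - 2
z₁ = -2 − 0.1·22 = -4.2
z₂ = -4.2 − 0.1·131.56 = -17.356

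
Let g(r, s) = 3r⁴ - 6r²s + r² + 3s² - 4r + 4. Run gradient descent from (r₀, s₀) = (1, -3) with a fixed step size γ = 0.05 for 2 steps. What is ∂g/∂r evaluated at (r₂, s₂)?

79.892634247776

∇g = (12r³ - 12rs + 2r - 4, -6r² + 6s)
Step 1: at (1, -3), ∇g = (46, -24) → (1, -3) − 0.05·(46, -24) = (-1.3, -1.8)
Step 2: at (-1.3, -1.8), ∇g = (-61.044, -20.94) → (-1.3, -1.8) − 0.05·(-61.044, -20.94) = (1.7522, -0.753)
∂g/∂r at (1.7522, -0.753) = 79.892634247776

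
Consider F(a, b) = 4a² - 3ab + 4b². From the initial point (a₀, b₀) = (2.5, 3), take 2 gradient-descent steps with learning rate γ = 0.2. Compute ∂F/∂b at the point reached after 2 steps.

∇F = (8a - 3b, -3a + 8b)
Step 1: at (2.5, 3), ∇F = (11, 16.5) → (2.5, 3) − 0.2·(11, 16.5) = (0.3, -0.3)
Step 2: at (0.3, -0.3), ∇F = (3.3, -3.3) → (0.3, -0.3) − 0.2·(3.3, -3.3) = (-0.36, 0.36)
∂F/∂b at (-0.36, 0.36) = 3.96

3.96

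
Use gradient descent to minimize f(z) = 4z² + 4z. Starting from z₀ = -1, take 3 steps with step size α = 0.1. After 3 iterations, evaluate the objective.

f′(z) = 8z + 4
z₁ = -1 − 0.1·(-4) = -0.6
z₂ = -0.6 − 0.1·(-0.8) = -0.52
z₃ = -0.52 − 0.1·(-0.16) = -0.504
f(-0.504) = -0.999936

-0.999936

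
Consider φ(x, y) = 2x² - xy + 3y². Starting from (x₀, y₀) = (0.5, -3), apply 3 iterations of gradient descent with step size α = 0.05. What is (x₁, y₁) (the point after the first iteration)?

∇φ = (4x - y, -x + 6y)
Step 1: at (0.5, -3), ∇φ = (5, -18.5) → (0.5, -3) − 0.05·(5, -18.5) = (0.25, -2.075)

(0.25, -2.075)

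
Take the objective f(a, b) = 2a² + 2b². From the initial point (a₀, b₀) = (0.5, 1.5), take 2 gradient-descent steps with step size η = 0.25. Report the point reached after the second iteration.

(0, 0)

∇f = (4a, 4b)
Step 1: at (0.5, 1.5), ∇f = (2, 6) → (0.5, 1.5) − 0.25·(2, 6) = (0, 0)
Step 2: at (0, 0), ∇f = (0, 0) → (0, 0) − 0.25·(0, 0) = (0, 0)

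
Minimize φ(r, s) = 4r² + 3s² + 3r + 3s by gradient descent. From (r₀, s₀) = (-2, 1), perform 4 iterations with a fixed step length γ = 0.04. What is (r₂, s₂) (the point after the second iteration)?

∇φ = (8r + 3, 6s + 3)
Step 1: at (-2, 1), ∇φ = (-13, 9) → (-2, 1) − 0.04·(-13, 9) = (-1.48, 0.64)
Step 2: at (-1.48, 0.64), ∇φ = (-8.84, 6.84) → (-1.48, 0.64) − 0.04·(-8.84, 6.84) = (-1.1264, 0.3664)

(-1.1264, 0.3664)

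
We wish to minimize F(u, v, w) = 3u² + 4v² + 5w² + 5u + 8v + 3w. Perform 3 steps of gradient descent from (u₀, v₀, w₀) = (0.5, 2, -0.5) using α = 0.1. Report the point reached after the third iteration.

∇F = (6u + 5, 8v + 8, 10w + 3)
(u₁, v₁, w₁) = (0.5, 2, -0.5) − 0.1·(8, 24, -2) = (-0.3, -0.4, -0.3)
(u₂, v₂, w₂) = (-0.3, -0.4, -0.3) − 0.1·(3.2, 4.8, 0) = (-0.62, -0.88, -0.3)
(u₃, v₃, w₃) = (-0.62, -0.88, -0.3) − 0.1·(1.28, 0.96, 0) = (-0.748, -0.976, -0.3)

(-0.748, -0.976, -0.3)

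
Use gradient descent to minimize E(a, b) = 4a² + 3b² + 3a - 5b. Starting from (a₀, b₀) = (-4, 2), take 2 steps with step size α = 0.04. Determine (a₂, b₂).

(-2.0512, 1.5072)

∇E = (8a + 3, 6b - 5)
Step 1: at (-4, 2), ∇E = (-29, 7) → (-4, 2) − 0.04·(-29, 7) = (-2.84, 1.72)
Step 2: at (-2.84, 1.72), ∇E = (-19.72, 5.32) → (-2.84, 1.72) − 0.04·(-19.72, 5.32) = (-2.0512, 1.5072)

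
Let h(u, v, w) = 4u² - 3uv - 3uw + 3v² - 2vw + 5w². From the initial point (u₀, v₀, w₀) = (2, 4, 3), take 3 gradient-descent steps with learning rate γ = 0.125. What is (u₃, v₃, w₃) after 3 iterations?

∇h = (8u - 3v - 3w, -3u + 6v - 2w, -3u - 2v + 10w)
(u₁, v₁, w₁) = (2, 4, 3) − 0.125·(-5, 12, 16) = (2.625, 2.5, 1)
(u₂, v₂, w₂) = (2.625, 2.5, 1) − 0.125·(10.5, 5.125, -2.875) = (1.3125, 1.859375, 1.359375)
(u₃, v₃, w₃) = (1.3125, 1.859375, 1.359375) − 0.125·(0.84375, 4.5, 5.9375) = (1.20703125, 1.296875, 0.6171875)

(1.20703125, 1.296875, 0.6171875)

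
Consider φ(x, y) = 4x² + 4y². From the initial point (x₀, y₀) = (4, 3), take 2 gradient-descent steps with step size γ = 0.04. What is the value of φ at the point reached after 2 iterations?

∇φ = (8x, 8y)
Step 1: at (4, 3), ∇φ = (32, 24) → (4, 3) − 0.04·(32, 24) = (2.72, 2.04)
Step 2: at (2.72, 2.04), ∇φ = (21.76, 16.32) → (2.72, 2.04) − 0.04·(21.76, 16.32) = (1.8496, 1.3872)
φ(1.8496, 1.3872) = 21.381376

21.381376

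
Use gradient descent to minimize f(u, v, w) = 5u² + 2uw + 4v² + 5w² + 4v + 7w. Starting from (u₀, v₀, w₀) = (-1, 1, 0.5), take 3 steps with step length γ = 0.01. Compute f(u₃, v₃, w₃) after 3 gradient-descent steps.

8.755229122816

∇f = (10u + 2w, 8v + 4, 2u + 10w + 7)
Step 1: at (-1, 1, 0.5), ∇f = (-9, 12, 10) → (-1, 1, 0.5) − 0.01·(-9, 12, 10) = (-0.91, 0.88, 0.4)
Step 2: at (-0.91, 0.88, 0.4), ∇f = (-8.3, 11.04, 9.18) → (-0.91, 0.88, 0.4) − 0.01·(-8.3, 11.04, 9.18) = (-0.827, 0.7696, 0.3082)
Step 3: at (-0.827, 0.7696, 0.3082), ∇f = (-7.6536, 10.1568, 8.428) → (-0.827, 0.7696, 0.3082) − 0.01·(-7.6536, 10.1568, 8.428) = (-0.750464, 0.668032, 0.22392)
f(-0.750464, 0.668032, 0.22392) = 8.755229122816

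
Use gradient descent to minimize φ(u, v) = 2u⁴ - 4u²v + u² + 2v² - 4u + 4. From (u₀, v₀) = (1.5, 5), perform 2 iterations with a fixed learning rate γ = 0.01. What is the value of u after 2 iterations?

2.06464768

∇φ = (8u³ - 8uv + 2u - 4, -4u² + 4v)
Step 1: at (1.5, 5), ∇φ = (-34, 11) → (1.5, 5) − 0.01·(-34, 11) = (1.84, 4.89)
Step 2: at (1.84, 4.89), ∇φ = (-22.464768, 6.0176) → (1.84, 4.89) − 0.01·(-22.464768, 6.0176) = (2.06464768, 4.829824)
u = 2.06464768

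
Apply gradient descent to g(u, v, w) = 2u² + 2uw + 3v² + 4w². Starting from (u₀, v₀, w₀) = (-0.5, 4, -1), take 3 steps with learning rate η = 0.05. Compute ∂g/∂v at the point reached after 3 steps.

8.232

∇g = (4u + 2w, 6v, 2u + 8w)
Step 1: at (-0.5, 4, -1), ∇g = (-4, 24, -9) → (-0.5, 4, -1) − 0.05·(-4, 24, -9) = (-0.3, 2.8, -0.55)
Step 2: at (-0.3, 2.8, -0.55), ∇g = (-2.3, 16.8, -5) → (-0.3, 2.8, -0.55) − 0.05·(-2.3, 16.8, -5) = (-0.185, 1.96, -0.3)
Step 3: at (-0.185, 1.96, -0.3), ∇g = (-1.34, 11.76, -2.77) → (-0.185, 1.96, -0.3) − 0.05·(-1.34, 11.76, -2.77) = (-0.118, 1.372, -0.1615)
∂g/∂v at (-0.118, 1.372, -0.1615) = 8.232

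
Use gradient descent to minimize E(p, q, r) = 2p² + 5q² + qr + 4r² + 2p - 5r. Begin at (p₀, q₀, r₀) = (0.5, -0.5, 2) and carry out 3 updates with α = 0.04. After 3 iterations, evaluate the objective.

∇E = (4p + 2, 10q + r, q + 8r - 5)
Step 1: at (0.5, -0.5, 2), ∇E = (4, -3, 10.5) → (0.5, -0.5, 2) − 0.04·(4, -3, 10.5) = (0.34, -0.38, 1.58)
Step 2: at (0.34, -0.38, 1.58), ∇E = (3.36, -2.22, 7.26) → (0.34, -0.38, 1.58) − 0.04·(3.36, -2.22, 7.26) = (0.2056, -0.2912, 1.2896)
Step 3: at (0.2056, -0.2912, 1.2896), ∇E = (2.8224, -1.6224, 5.0256) → (0.2056, -0.2912, 1.2896) − 0.04·(2.8224, -1.6224, 5.0256) = (0.092704, -0.226304, 1.088576)
E(0.092704, -0.226304, 1.088576) = -0.490574706688

-0.490574706688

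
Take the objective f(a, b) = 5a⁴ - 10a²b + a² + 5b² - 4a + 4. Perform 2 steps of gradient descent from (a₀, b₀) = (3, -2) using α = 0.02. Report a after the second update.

∇f = (20a³ - 20ab + 2a - 4, -10a² + 10b)
(a₁, b₁) = (3, -2) − 0.02·(662, -110) = (-10.24, 0.2)
(a₂, b₂) = (-10.24, 0.2) − 0.02·(-21458.35648, -1046.576) = (418.9271296, 21.13152)
a = 418.9271296

418.9271296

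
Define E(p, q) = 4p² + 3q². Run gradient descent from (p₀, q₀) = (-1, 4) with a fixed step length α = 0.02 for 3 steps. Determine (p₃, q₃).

(-0.592704, 2.725888)

∇E = (8p, 6q)
(p₁, q₁) = (-1, 4) − 0.02·(-8, 24) = (-0.84, 3.52)
(p₂, q₂) = (-0.84, 3.52) − 0.02·(-6.72, 21.12) = (-0.7056, 3.0976)
(p₃, q₃) = (-0.7056, 3.0976) − 0.02·(-5.6448, 18.5856) = (-0.592704, 2.725888)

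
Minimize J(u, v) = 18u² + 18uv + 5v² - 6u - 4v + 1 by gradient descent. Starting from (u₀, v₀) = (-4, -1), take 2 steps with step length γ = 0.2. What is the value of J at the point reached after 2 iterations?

∇J = (36u + 18v - 6, 18u + 10v - 4)
(u₁, v₁) = (-4, -1) − 0.2·(-168, -86) = (29.6, 16.2)
(u₂, v₂) = (29.6, 16.2) − 0.2·(1351.2, 690.8) = (-240.64, -121.96)
J(-240.64, -121.96) = 1646913.04

1646913.04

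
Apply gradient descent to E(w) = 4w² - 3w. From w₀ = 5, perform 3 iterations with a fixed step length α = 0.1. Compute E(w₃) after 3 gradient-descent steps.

-0.557024

E′(w) = 8w - 3
w₁ = 5 − 0.1·37 = 1.3
w₂ = 1.3 − 0.1·7.4 = 0.56
w₃ = 0.56 − 0.1·1.48 = 0.412
E(0.412) = -0.557024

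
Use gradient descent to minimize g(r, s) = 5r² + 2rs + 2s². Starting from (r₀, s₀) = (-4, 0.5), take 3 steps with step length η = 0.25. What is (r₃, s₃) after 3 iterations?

∇g = (10r + 2s, 2r + 4s)
Step 1: at (-4, 0.5), ∇g = (-39, -6) → (-4, 0.5) − 0.25·(-39, -6) = (5.75, 2)
Step 2: at (5.75, 2), ∇g = (61.5, 19.5) → (5.75, 2) − 0.25·(61.5, 19.5) = (-9.625, -2.875)
Step 3: at (-9.625, -2.875), ∇g = (-102, -30.75) → (-9.625, -2.875) − 0.25·(-102, -30.75) = (15.875, 4.8125)

(15.875, 4.8125)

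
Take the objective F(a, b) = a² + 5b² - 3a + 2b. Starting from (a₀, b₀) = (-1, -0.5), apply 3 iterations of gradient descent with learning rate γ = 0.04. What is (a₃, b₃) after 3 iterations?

(-0.44672, -0.2648)

∇F = (2a - 3, 10b + 2)
Step 1: at (-1, -0.5), ∇F = (-5, -3) → (-1, -0.5) − 0.04·(-5, -3) = (-0.8, -0.38)
Step 2: at (-0.8, -0.38), ∇F = (-4.6, -1.8) → (-0.8, -0.38) − 0.04·(-4.6, -1.8) = (-0.616, -0.308)
Step 3: at (-0.616, -0.308), ∇F = (-4.232, -1.08) → (-0.616, -0.308) − 0.04·(-4.232, -1.08) = (-0.44672, -0.2648)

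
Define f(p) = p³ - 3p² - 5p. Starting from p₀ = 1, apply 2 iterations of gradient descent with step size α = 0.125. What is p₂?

f′(p) = 3p² - 6p - 5
Step 1: f′(1) = -8; p₁ = 1 − 0.125·(-8) = 2
Step 2: f′(2) = -5; p₂ = 2 − 0.125·(-5) = 2.625

2.625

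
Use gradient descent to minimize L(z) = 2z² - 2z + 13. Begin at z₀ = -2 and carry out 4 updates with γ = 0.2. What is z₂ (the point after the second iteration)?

0.4

L′(z) = 4z - 2
Step 1: L′(-2) = -10; z₁ = -2 − 0.2·(-10) = 0
Step 2: L′(0) = -2; z₂ = 0 − 0.2·(-2) = 0.4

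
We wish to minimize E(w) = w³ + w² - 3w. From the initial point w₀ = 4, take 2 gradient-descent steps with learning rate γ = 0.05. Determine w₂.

1.091625

E′(w) = 3w² + 2w - 3
w₁ = 4 − 0.05·53 = 1.35
w₂ = 1.35 − 0.05·5.1675 = 1.091625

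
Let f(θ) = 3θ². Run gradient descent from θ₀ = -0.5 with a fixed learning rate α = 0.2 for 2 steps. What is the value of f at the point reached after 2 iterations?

0.0012

f′(θ) = 6θ
Step 1: f′(-0.5) = -3; θ₁ = -0.5 − 0.2·(-3) = 0.1
Step 2: f′(0.1) = 0.6; θ₂ = 0.1 − 0.2·0.6 = -0.02
f(-0.02) = 0.0012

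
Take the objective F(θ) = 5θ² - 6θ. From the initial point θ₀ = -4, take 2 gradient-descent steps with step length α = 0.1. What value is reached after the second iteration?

0.6

F′(θ) = 10θ - 6
θ₁ = -4 − 0.1·(-46) = 0.6
θ₂ = 0.6 − 0.1·0 = 0.6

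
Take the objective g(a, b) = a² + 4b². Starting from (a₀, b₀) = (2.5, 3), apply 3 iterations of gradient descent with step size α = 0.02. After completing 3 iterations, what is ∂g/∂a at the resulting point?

4.42368

∇g = (2a, 8b)
Step 1: at (2.5, 3), ∇g = (5, 24) → (2.5, 3) − 0.02·(5, 24) = (2.4, 2.52)
Step 2: at (2.4, 2.52), ∇g = (4.8, 20.16) → (2.4, 2.52) − 0.02·(4.8, 20.16) = (2.304, 2.1168)
Step 3: at (2.304, 2.1168), ∇g = (4.608, 16.9344) → (2.304, 2.1168) − 0.02·(4.608, 16.9344) = (2.21184, 1.778112)
∂g/∂a at (2.21184, 1.778112) = 4.42368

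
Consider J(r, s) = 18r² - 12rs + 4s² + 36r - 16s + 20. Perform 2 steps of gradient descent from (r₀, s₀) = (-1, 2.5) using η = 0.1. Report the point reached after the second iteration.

(-7.72, 4.18)

∇J = (36r - 12s + 36, -12r + 8s - 16)
(r₁, s₁) = (-1, 2.5) − 0.1·(-30, 16) = (2, 0.9)
(r₂, s₂) = (2, 0.9) − 0.1·(97.2, -32.8) = (-7.72, 4.18)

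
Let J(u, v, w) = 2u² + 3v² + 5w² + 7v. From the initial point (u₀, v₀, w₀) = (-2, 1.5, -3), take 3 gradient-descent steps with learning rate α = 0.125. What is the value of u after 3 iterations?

∇J = (4u, 6v + 7, 10w)
(u₁, v₁, w₁) = (-2, 1.5, -3) − 0.125·(-8, 16, -30) = (-1, -0.5, 0.75)
(u₂, v₂, w₂) = (-1, -0.5, 0.75) − 0.125·(-4, 4, 7.5) = (-0.5, -1, -0.1875)
(u₃, v₃, w₃) = (-0.5, -1, -0.1875) − 0.125·(-2, 1, -1.875) = (-0.25, -1.125, 0.046875)
u = -0.25

-0.25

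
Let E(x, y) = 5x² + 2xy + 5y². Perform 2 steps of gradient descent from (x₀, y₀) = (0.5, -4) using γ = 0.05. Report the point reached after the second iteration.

(0.53, -1.09)

∇E = (10x + 2y, 2x + 10y)
Step 1: at (0.5, -4), ∇E = (-3, -39) → (0.5, -4) − 0.05·(-3, -39) = (0.65, -2.05)
Step 2: at (0.65, -2.05), ∇E = (2.4, -19.2) → (0.65, -2.05) − 0.05·(2.4, -19.2) = (0.53, -1.09)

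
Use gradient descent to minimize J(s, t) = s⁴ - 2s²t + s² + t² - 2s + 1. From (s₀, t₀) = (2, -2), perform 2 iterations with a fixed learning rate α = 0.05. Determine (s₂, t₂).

(-0.185, -1.235)

∇J = (4s³ - 4st + 2s - 2, -2s² + 2t)
(s₁, t₁) = (2, -2) − 0.05·(50, -12) = (-0.5, -1.4)
(s₂, t₂) = (-0.5, -1.4) − 0.05·(-6.3, -3.3) = (-0.185, -1.235)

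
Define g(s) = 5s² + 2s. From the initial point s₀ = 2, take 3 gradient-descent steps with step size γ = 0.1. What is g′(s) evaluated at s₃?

0

g′(s) = 10s + 2
s₁ = 2 − 0.1·22 = -0.2
s₂ = -0.2 − 0.1·0 = -0.2
s₃ = -0.2 − 0.1·0 = -0.2
g′(s) at (-0.2) = 0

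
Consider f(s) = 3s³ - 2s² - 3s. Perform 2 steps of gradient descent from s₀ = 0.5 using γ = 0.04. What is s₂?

f′(s) = 9s² - 4s - 3
s₁ = 0.5 − 0.04·(-2.75) = 0.61
s₂ = 0.61 − 0.04·(-2.0911) = 0.693644

0.693644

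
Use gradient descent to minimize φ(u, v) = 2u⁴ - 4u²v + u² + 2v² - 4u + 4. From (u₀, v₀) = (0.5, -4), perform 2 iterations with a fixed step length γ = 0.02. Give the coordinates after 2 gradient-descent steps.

∇φ = (8u³ - 8uv + 2u - 4, -4u² + 4v)
(u₁, v₁) = (0.5, -4) − 0.02·(14, -17) = (0.22, -3.66)
(u₂, v₂) = (0.22, -3.66) − 0.02·(2.966784, -14.8336) = (0.16066432, -3.363328)

(0.16066432, -3.363328)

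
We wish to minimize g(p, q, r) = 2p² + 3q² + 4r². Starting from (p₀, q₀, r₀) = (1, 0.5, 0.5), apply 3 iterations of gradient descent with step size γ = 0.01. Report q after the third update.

∇g = (4p, 6q, 8r)
Step 1: at (1, 0.5, 0.5), ∇g = (4, 3, 4) → (1, 0.5, 0.5) − 0.01·(4, 3, 4) = (0.96, 0.47, 0.46)
Step 2: at (0.96, 0.47, 0.46), ∇g = (3.84, 2.82, 3.68) → (0.96, 0.47, 0.46) − 0.01·(3.84, 2.82, 3.68) = (0.9216, 0.4418, 0.4232)
Step 3: at (0.9216, 0.4418, 0.4232), ∇g = (3.6864, 2.6508, 3.3856) → (0.9216, 0.4418, 0.4232) − 0.01·(3.6864, 2.6508, 3.3856) = (0.884736, 0.415292, 0.389344)
q = 0.415292

0.415292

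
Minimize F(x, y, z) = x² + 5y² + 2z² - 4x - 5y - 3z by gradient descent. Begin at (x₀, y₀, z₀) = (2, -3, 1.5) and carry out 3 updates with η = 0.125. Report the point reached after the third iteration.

∇F = (2x - 4, 10y - 5, 4z - 3)
Step 1: at (2, -3, 1.5), ∇F = (0, -35, 3) → (2, -3, 1.5) − 0.125·(0, -35, 3) = (2, 1.375, 1.125)
Step 2: at (2, 1.375, 1.125), ∇F = (0, 8.75, 1.5) → (2, 1.375, 1.125) − 0.125·(0, 8.75, 1.5) = (2, 0.28125, 0.9375)
Step 3: at (2, 0.28125, 0.9375), ∇F = (0, -2.1875, 0.75) → (2, 0.28125, 0.9375) − 0.125·(0, -2.1875, 0.75) = (2, 0.5546875, 0.84375)

(2, 0.5546875, 0.84375)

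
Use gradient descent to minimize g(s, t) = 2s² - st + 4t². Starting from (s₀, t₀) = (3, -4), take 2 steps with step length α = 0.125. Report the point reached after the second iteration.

(0.546875, 0.125)

∇g = (4s - t, -s + 8t)
(s₁, t₁) = (3, -4) − 0.125·(16, -35) = (1, 0.375)
(s₂, t₂) = (1, 0.375) − 0.125·(3.625, 2) = (0.546875, 0.125)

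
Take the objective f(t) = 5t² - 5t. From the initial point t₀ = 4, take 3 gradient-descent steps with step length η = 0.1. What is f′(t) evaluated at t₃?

0

f′(t) = 10t - 5
t₁ = 4 − 0.1·35 = 0.5
t₂ = 0.5 − 0.1·0 = 0.5
t₃ = 0.5 − 0.1·0 = 0.5
f′(t) at (0.5) = 0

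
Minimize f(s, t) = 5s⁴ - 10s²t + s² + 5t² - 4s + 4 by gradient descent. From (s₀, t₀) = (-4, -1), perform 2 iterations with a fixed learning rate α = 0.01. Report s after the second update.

∇f = (20s³ - 20st + 2s - 4, -10s² + 10t)
(s₁, t₁) = (-4, -1) − 0.01·(-1372, -170) = (9.72, 0.7)
(s₂, t₂) = (9.72, 0.7) − 0.01·(18245.96096, -937.784) = (-172.7396096, 10.07784)
s = -172.7396096

-172.7396096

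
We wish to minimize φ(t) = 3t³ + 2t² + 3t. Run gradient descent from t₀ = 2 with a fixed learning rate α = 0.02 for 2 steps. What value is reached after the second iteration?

φ′(t) = 9t² + 4t + 3
t₁ = 2 − 0.02·47 = 1.06
t₂ = 1.06 − 0.02·17.3524 = 0.712952

0.712952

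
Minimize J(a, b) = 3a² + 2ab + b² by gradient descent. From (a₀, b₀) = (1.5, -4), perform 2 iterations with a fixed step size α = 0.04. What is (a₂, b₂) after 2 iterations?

(1.4136, -3.6128)

∇J = (6a + 2b, 2a + 2b)
Step 1: at (1.5, -4), ∇J = (1, -5) → (1.5, -4) − 0.04·(1, -5) = (1.46, -3.8)
Step 2: at (1.46, -3.8), ∇J = (1.16, -4.68) → (1.46, -3.8) − 0.04·(1.16, -4.68) = (1.4136, -3.6128)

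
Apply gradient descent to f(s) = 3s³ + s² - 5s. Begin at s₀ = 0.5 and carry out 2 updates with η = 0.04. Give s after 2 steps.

0.607436

f′(s) = 9s² + 2s - 5
Step 1: f′(0.5) = -1.75; s₁ = 0.5 − 0.04·(-1.75) = 0.57
Step 2: f′(0.57) = -0.9359; s₂ = 0.57 − 0.04·(-0.9359) = 0.607436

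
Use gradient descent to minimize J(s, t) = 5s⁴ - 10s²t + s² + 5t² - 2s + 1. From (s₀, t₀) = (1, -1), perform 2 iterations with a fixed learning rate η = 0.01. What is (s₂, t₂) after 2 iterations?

(0.4688, -0.684)

∇J = (20s³ - 20st + 2s - 2, -10s² + 10t)
Step 1: at (1, -1), ∇J = (40, -20) → (1, -1) − 0.01·(40, -20) = (0.6, -0.8)
Step 2: at (0.6, -0.8), ∇J = (13.12, -11.6) → (0.6, -0.8) − 0.01·(13.12, -11.6) = (0.4688, -0.684)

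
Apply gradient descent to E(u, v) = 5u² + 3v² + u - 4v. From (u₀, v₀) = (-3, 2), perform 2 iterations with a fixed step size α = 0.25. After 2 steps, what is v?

1

∇E = (10u + 1, 6v - 4)
(u₁, v₁) = (-3, 2) − 0.25·(-29, 8) = (4.25, 0)
(u₂, v₂) = (4.25, 0) − 0.25·(43.5, -4) = (-6.625, 1)
v = 1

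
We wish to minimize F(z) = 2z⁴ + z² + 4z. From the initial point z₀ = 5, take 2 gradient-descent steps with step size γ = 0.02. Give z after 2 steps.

F′(z) = 8z³ + 2z + 4
Step 1: F′(5) = 1014; z₁ = 5 − 0.02·1014 = -15.28
Step 2: F′(-15.28) = -28566.959616; z₂ = -15.28 − 0.02·(-28566.959616) = 556.05919232

556.05919232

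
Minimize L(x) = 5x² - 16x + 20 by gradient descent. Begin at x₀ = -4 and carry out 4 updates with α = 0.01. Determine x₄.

L′(x) = 10x - 16
x₁ = -4 − 0.01·(-56) = -3.44
x₂ = -3.44 − 0.01·(-50.4) = -2.936
x₃ = -2.936 − 0.01·(-45.36) = -2.4824
x₄ = -2.4824 − 0.01·(-40.824) = -2.07416

-2.07416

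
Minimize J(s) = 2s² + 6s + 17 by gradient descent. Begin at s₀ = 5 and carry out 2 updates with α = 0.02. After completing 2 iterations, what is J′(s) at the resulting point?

J′(s) = 4s + 6
s₁ = 5 − 0.02·26 = 4.48
s₂ = 4.48 − 0.02·23.92 = 4.0016
J′(s) at (4.0016) = 22.0064

22.0064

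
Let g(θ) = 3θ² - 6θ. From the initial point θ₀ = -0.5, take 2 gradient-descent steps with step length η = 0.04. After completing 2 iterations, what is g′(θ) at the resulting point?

g′(θ) = 6θ - 6
θ₁ = -0.5 − 0.04·(-9) = -0.14
θ₂ = -0.14 − 0.04·(-6.84) = 0.1336
g′(θ) at (0.1336) = -5.1984

-5.1984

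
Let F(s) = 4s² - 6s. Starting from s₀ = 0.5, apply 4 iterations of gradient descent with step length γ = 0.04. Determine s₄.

0.69654656

F′(s) = 8s - 6
s₁ = 0.5 − 0.04·(-2) = 0.58
s₂ = 0.58 − 0.04·(-1.36) = 0.6344
s₃ = 0.6344 − 0.04·(-0.9248) = 0.671392
s₄ = 0.671392 − 0.04·(-0.628864) = 0.69654656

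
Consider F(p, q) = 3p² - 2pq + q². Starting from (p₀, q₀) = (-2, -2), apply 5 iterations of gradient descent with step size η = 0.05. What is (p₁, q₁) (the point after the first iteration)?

(-1.6, -2)

∇F = (6p - 2q, -2p + 2q)
Step 1: at (-2, -2), ∇F = (-8, 0) → (-2, -2) − 0.05·(-8, 0) = (-1.6, -2)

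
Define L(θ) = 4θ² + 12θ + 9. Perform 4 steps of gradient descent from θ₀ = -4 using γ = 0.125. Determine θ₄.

L′(θ) = 8θ + 12
Step 1: L′(-4) = -20; θ₁ = -4 − 0.125·(-20) = -1.5
Step 2: L′(-1.5) = 0; θ₂ = -1.5 − 0.125·0 = -1.5
Step 3: L′(-1.5) = 0; θ₃ = -1.5 − 0.125·0 = -1.5
Step 4: L′(-1.5) = 0; θ₄ = -1.5 − 0.125·0 = -1.5

-1.5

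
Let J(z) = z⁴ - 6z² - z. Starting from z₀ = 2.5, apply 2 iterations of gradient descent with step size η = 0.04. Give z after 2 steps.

J′(z) = 4z³ - 12z - 1
z₁ = 2.5 − 0.04·31.5 = 1.24
z₂ = 1.24 − 0.04·(-8.253504) = 1.57014016

1.57014016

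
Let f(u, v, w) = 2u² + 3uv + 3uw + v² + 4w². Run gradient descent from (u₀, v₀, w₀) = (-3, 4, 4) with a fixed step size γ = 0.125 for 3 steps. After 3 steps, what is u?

-4.53515625

∇f = (4u + 3v + 3w, 3u + 2v, 3u + 8w)
Step 1: at (-3, 4, 4), ∇f = (12, -1, 23) → (-3, 4, 4) − 0.125·(12, -1, 23) = (-4.5, 4.125, 1.125)
Step 2: at (-4.5, 4.125, 1.125), ∇f = (-2.25, -5.25, -4.5) → (-4.5, 4.125, 1.125) − 0.125·(-2.25, -5.25, -4.5) = (-4.21875, 4.78125, 1.6875)
Step 3: at (-4.21875, 4.78125, 1.6875), ∇f = (2.53125, -3.09375, 0.84375) → (-4.21875, 4.78125, 1.6875) − 0.125·(2.53125, -3.09375, 0.84375) = (-4.53515625, 5.16796875, 1.58203125)
u = -4.53515625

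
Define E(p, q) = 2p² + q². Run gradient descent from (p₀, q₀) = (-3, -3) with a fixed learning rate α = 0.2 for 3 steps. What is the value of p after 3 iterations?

-0.024

∇E = (4p, 2q)
Step 1: at (-3, -3), ∇E = (-12, -6) → (-3, -3) − 0.2·(-12, -6) = (-0.6, -1.8)
Step 2: at (-0.6, -1.8), ∇E = (-2.4, -3.6) → (-0.6, -1.8) − 0.2·(-2.4, -3.6) = (-0.12, -1.08)
Step 3: at (-0.12, -1.08), ∇E = (-0.48, -2.16) → (-0.12, -1.08) − 0.2·(-0.48, -2.16) = (-0.024, -0.648)
p = -0.024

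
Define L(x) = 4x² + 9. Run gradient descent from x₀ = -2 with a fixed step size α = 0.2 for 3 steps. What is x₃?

0.432

L′(x) = 8x
x₁ = -2 − 0.2·(-16) = 1.2
x₂ = 1.2 − 0.2·9.6 = -0.72
x₃ = -0.72 − 0.2·(-5.76) = 0.432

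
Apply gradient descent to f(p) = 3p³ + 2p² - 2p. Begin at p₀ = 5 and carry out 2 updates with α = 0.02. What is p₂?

f′(p) = 9p² + 4p - 2
p₁ = 5 − 0.02·243 = 0.14
p₂ = 0.14 − 0.02·(-1.2636) = 0.165272

0.165272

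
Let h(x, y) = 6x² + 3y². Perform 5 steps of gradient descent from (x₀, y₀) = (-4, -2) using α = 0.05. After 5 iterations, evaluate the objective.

∇h = (12x, 6y)
Step 1: at (-4, -2), ∇h = (-48, -12) → (-4, -2) − 0.05·(-48, -12) = (-1.6, -1.4)
Step 2: at (-1.6, -1.4), ∇h = (-19.2, -8.4) → (-1.6, -1.4) − 0.05·(-19.2, -8.4) = (-0.64, -0.98)
Step 3: at (-0.64, -0.98), ∇h = (-7.68, -5.88) → (-0.64, -0.98) − 0.05·(-7.68, -5.88) = (-0.256, -0.686)
Step 4: at (-0.256, -0.686), ∇h = (-3.072, -4.116) → (-0.256, -0.686) − 0.05·(-3.072, -4.116) = (-0.1024, -0.4802)
Step 5: at (-0.1024, -0.4802), ∇h = (-1.2288, -2.8812) → (-0.1024, -0.4802) − 0.05·(-1.2288, -2.8812) = (-0.04096, -0.33614)
h(-0.04096, -0.33614) = 0.3490366284

0.3490366284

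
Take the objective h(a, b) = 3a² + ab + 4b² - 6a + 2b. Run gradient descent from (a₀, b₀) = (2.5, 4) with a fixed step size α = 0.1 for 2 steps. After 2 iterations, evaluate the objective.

∇h = (6a + b - 6, a + 8b + 2)
(a₁, b₁) = (2.5, 4) − 0.1·(13, 36.5) = (1.2, 0.35)
(a₂, b₂) = (1.2, 0.35) − 0.1·(1.55, 6) = (1.045, -0.25)
h(1.045, -0.25) = -3.505175

-3.505175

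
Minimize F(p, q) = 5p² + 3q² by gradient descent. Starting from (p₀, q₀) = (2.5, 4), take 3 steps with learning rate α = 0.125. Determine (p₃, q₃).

(-0.0390625, 0.0625)

∇F = (10p, 6q)
Step 1: at (2.5, 4), ∇F = (25, 24) → (2.5, 4) − 0.125·(25, 24) = (-0.625, 1)
Step 2: at (-0.625, 1), ∇F = (-6.25, 6) → (-0.625, 1) − 0.125·(-6.25, 6) = (0.15625, 0.25)
Step 3: at (0.15625, 0.25), ∇F = (1.5625, 1.5) → (0.15625, 0.25) − 0.125·(1.5625, 1.5) = (-0.0390625, 0.0625)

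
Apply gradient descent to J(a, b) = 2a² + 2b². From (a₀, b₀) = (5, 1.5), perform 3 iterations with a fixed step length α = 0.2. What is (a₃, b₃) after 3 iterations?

(0.04, 0.012)

∇J = (4a, 4b)
Step 1: at (5, 1.5), ∇J = (20, 6) → (5, 1.5) − 0.2·(20, 6) = (1, 0.3)
Step 2: at (1, 0.3), ∇J = (4, 1.2) → (1, 0.3) − 0.2·(4, 1.2) = (0.2, 0.06)
Step 3: at (0.2, 0.06), ∇J = (0.8, 0.24) → (0.2, 0.06) − 0.2·(0.8, 0.24) = (0.04, 0.012)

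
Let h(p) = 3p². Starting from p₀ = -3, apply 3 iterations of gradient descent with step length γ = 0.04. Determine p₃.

h′(p) = 6p
p₁ = -3 − 0.04·(-18) = -2.28
p₂ = -2.28 − 0.04·(-13.68) = -1.7328
p₃ = -1.7328 − 0.04·(-10.3968) = -1.316928

-1.316928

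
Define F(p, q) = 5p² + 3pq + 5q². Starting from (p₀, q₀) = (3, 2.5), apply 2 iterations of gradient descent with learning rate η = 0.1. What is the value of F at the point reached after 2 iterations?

∇F = (10p + 3q, 3p + 10q)
Step 1: at (3, 2.5), ∇F = (37.5, 34) → (3, 2.5) − 0.1·(37.5, 34) = (-0.75, -0.9)
Step 2: at (-0.75, -0.9), ∇F = (-10.2, -11.25) → (-0.75, -0.9) − 0.1·(-10.2, -11.25) = (0.27, 0.225)
F(0.27, 0.225) = 0.799875

0.799875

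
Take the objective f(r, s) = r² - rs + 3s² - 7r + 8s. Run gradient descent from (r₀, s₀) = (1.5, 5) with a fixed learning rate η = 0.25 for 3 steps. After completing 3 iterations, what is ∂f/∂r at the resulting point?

1.4453125

∇f = (2r - s - 7, -r + 6s + 8)
Step 1: at (1.5, 5), ∇f = (-9, 36.5) → (1.5, 5) − 0.25·(-9, 36.5) = (3.75, -4.125)
Step 2: at (3.75, -4.125), ∇f = (4.625, -20.5) → (3.75, -4.125) − 0.25·(4.625, -20.5) = (2.59375, 1)
Step 3: at (2.59375, 1), ∇f = (-2.8125, 11.40625) → (2.59375, 1) − 0.25·(-2.8125, 11.40625) = (3.296875, -1.8515625)
∂f/∂r at (3.296875, -1.8515625) = 1.4453125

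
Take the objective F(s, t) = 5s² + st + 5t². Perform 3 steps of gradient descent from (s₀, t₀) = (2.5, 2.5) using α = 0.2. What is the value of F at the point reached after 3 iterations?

205.2864

∇F = (10s + t, s + 10t)
Step 1: at (2.5, 2.5), ∇F = (27.5, 27.5) → (2.5, 2.5) − 0.2·(27.5, 27.5) = (-3, -3)
Step 2: at (-3, -3), ∇F = (-33, -33) → (-3, -3) − 0.2·(-33, -33) = (3.6, 3.6)
Step 3: at (3.6, 3.6), ∇F = (39.6, 39.6) → (3.6, 3.6) − 0.2·(39.6, 39.6) = (-4.32, -4.32)
F(-4.32, -4.32) = 205.2864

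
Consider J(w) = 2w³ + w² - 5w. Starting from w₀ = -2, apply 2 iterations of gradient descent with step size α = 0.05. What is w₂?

J′(w) = 6w² + 2w - 5
w₁ = -2 − 0.05·15 = -2.75
w₂ = -2.75 − 0.05·34.875 = -4.49375

-4.49375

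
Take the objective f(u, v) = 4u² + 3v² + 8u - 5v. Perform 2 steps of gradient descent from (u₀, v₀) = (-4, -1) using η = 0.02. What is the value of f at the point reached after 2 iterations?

∇f = (8u + 8, 6v - 5)
Step 1: at (-4, -1), ∇f = (-24, -11) → (-4, -1) − 0.02·(-24, -11) = (-3.52, -0.78)
Step 2: at (-3.52, -0.78), ∇f = (-20.16, -9.68) → (-3.52, -0.78) − 0.02·(-20.16, -9.68) = (-3.1168, -0.5864)
f(-3.1168, -0.5864) = 17.88696384

17.88696384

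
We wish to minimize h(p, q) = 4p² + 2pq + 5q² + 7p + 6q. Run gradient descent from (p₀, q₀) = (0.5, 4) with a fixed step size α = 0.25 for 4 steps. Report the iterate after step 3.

∇h = (8p + 2q + 7, 2p + 10q + 6)
(p₁, q₁) = (0.5, 4) − 0.25·(19, 47) = (-4.25, -7.75)
(p₂, q₂) = (-4.25, -7.75) − 0.25·(-42.5, -80) = (6.375, 12.25)
(p₃, q₃) = (6.375, 12.25) − 0.25·(82.5, 141.25) = (-14.25, -23.0625)

(-14.25, -23.0625)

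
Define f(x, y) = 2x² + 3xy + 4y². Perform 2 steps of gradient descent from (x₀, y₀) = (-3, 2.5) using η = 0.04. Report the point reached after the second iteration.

∇f = (4x + 3y, 3x + 8y)
(x₁, y₁) = (-3, 2.5) − 0.04·(-4.5, 11) = (-2.82, 2.06)
(x₂, y₂) = (-2.82, 2.06) − 0.04·(-5.1, 8.02) = (-2.616, 1.7392)

(-2.616, 1.7392)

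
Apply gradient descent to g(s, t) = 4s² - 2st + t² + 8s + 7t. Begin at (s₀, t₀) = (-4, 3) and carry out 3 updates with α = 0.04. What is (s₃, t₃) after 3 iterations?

(-1.59616, 0.920448)

∇g = (8s - 2t + 8, -2s + 2t + 7)
(s₁, t₁) = (-4, 3) − 0.04·(-30, 21) = (-2.8, 2.16)
(s₂, t₂) = (-2.8, 2.16) − 0.04·(-18.72, 16.92) = (-2.0512, 1.4832)
(s₃, t₃) = (-2.0512, 1.4832) − 0.04·(-11.376, 14.0688) = (-1.59616, 0.920448)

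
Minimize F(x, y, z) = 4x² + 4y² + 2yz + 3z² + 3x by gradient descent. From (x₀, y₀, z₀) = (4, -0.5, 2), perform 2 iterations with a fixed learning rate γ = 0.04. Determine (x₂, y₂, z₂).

(1.648, -0.4648, 1.2256)

∇F = (8x + 3, 8y + 2z, 2y + 6z)
Step 1: at (4, -0.5, 2), ∇F = (35, 0, 11) → (4, -0.5, 2) − 0.04·(35, 0, 11) = (2.6, -0.5, 1.56)
Step 2: at (2.6, -0.5, 1.56), ∇F = (23.8, -0.88, 8.36) → (2.6, -0.5, 1.56) − 0.04·(23.8, -0.88, 8.36) = (1.648, -0.4648, 1.2256)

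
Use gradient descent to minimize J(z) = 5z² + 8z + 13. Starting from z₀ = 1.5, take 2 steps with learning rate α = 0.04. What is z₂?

0.028

J′(z) = 10z + 8
Step 1: J′(1.5) = 23; z₁ = 1.5 − 0.04·23 = 0.58
Step 2: J′(0.58) = 13.8; z₂ = 0.58 − 0.04·13.8 = 0.028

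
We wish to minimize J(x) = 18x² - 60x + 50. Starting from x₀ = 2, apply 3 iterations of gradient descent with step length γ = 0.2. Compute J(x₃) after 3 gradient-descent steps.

113600.471168

J′(x) = 36x - 60
x₁ = 2 − 0.2·12 = -0.4
x₂ = -0.4 − 0.2·(-74.4) = 14.48
x₃ = 14.48 − 0.2·461.28 = -77.776
J(-77.776) = 113600.471168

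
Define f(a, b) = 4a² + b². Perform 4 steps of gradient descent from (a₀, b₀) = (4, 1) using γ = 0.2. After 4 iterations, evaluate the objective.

1.0917504

∇f = (8a, 2b)
Step 1: at (4, 1), ∇f = (32, 2) → (4, 1) − 0.2·(32, 2) = (-2.4, 0.6)
Step 2: at (-2.4, 0.6), ∇f = (-19.2, 1.2) → (-2.4, 0.6) − 0.2·(-19.2, 1.2) = (1.44, 0.36)
Step 3: at (1.44, 0.36), ∇f = (11.52, 0.72) → (1.44, 0.36) − 0.2·(11.52, 0.72) = (-0.864, 0.216)
Step 4: at (-0.864, 0.216), ∇f = (-6.912, 0.432) → (-0.864, 0.216) − 0.2·(-6.912, 0.432) = (0.5184, 0.1296)
f(0.5184, 0.1296) = 1.0917504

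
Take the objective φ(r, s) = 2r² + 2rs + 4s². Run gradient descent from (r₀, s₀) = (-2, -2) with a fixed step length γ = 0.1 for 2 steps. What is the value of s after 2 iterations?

0.16

∇φ = (4r + 2s, 2r + 8s)
(r₁, s₁) = (-2, -2) − 0.1·(-12, -20) = (-0.8, 0)
(r₂, s₂) = (-0.8, 0) − 0.1·(-3.2, -1.6) = (-0.48, 0.16)
s = 0.16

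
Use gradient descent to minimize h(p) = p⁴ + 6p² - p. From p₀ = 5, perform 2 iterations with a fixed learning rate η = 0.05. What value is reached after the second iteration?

2408.434475

h′(p) = 4p³ + 12p - 1
p₁ = 5 − 0.05·559 = -22.95
p₂ = -22.95 − 0.05·(-48627.6895) = 2408.434475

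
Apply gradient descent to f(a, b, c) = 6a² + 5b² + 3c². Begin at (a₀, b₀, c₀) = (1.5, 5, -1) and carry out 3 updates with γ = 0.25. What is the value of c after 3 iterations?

∇f = (12a, 10b, 6c)
(a₁, b₁, c₁) = (1.5, 5, -1) − 0.25·(18, 50, -6) = (-3, -7.5, 0.5)
(a₂, b₂, c₂) = (-3, -7.5, 0.5) − 0.25·(-36, -75, 3) = (6, 11.25, -0.25)
(a₃, b₃, c₃) = (6, 11.25, -0.25) − 0.25·(72, 112.5, -1.5) = (-12, -16.875, 0.125)
c = 0.125

0.125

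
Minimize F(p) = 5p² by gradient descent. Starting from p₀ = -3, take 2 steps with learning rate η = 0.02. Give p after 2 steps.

-1.92

F′(p) = 10p
p₁ = -3 − 0.02·(-30) = -2.4
p₂ = -2.4 − 0.02·(-24) = -1.92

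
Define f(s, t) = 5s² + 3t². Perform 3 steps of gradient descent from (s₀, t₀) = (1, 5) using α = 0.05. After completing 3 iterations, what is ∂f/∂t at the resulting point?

∇f = (10s, 6t)
Step 1: at (1, 5), ∇f = (10, 30) → (1, 5) − 0.05·(10, 30) = (0.5, 3.5)
Step 2: at (0.5, 3.5), ∇f = (5, 21) → (0.5, 3.5) − 0.05·(5, 21) = (0.25, 2.45)
Step 3: at (0.25, 2.45), ∇f = (2.5, 14.7) → (0.25, 2.45) − 0.05·(2.5, 14.7) = (0.125, 1.715)
∂f/∂t at (0.125, 1.715) = 10.29

10.29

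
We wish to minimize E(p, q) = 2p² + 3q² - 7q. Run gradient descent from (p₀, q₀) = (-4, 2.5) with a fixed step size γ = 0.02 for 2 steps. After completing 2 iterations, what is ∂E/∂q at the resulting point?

∇E = (4p, 6q - 7)
(p₁, q₁) = (-4, 2.5) − 0.02·(-16, 8) = (-3.68, 2.34)
(p₂, q₂) = (-3.68, 2.34) − 0.02·(-14.72, 7.04) = (-3.3856, 2.1992)
∂E/∂q at (-3.3856, 2.1992) = 6.1952

6.1952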